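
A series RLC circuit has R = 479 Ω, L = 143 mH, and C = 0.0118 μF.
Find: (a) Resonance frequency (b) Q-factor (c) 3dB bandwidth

Step 1 — Resonance condition Im(Z)=0 gives ω₀ = 1/√(LC).
Step 2 — ω₀ = 1/√(0.143·1.18e-08) = 2.434e+04 rad/s.
Step 3 — f₀ = ω₀/(2π) = 3874 Hz.
Step 4 — Series Q: Q = ω₀L/R = 2.434e+04·0.143/479 = 7.268.
Step 5 — 3dB bandwidth: Δω = ω₀/Q = 3350 rad/s; BW = Δω/(2π) = 533.1 Hz.

(a) f₀ = 3874 Hz  (b) Q = 7.268  (c) BW = 533.1 Hz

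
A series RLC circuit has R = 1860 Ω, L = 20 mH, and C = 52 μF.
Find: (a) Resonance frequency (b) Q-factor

Step 1 — Resonance condition Im(Z)=0 gives ω₀ = 1/√(LC).
Step 2 — ω₀ = 1/√(0.02·5.2e-05) = 980.6 rad/s.
Step 3 — f₀ = ω₀/(2π) = 156.1 Hz.
Step 4 — Series Q: Q = ω₀L/R = 980.6·0.02/1860 = 0.01054.

(a) f₀ = 156.1 Hz  (b) Q = 0.01054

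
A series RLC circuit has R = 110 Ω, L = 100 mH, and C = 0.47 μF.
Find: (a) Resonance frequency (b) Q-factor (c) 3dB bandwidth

Step 1 — Resonance condition Im(Z)=0 gives ω₀ = 1/√(LC).
Step 2 — ω₀ = 1/√(0.1·4.7e-07) = 4613 rad/s.
Step 3 — f₀ = ω₀/(2π) = 734.1 Hz.
Step 4 — Series Q: Q = ω₀L/R = 4613·0.1/110 = 4.193.
Step 5 — 3dB bandwidth: Δω = ω₀/Q = 1100 rad/s; BW = Δω/(2π) = 175.1 Hz.

(a) f₀ = 734.1 Hz  (b) Q = 4.193  (c) BW = 175.1 Hz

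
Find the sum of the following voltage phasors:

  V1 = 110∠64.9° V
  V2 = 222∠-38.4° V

Step 1 — Convert each phasor to rectangular form:
  V1 = 110·(cos(64.9°) + j·sin(64.9°)) = 46.66 + j99.61 V
  V2 = 222·(cos(-38.4°) + j·sin(-38.4°)) = 174 - j137.9 V
Step 2 — Sum components: V_total = 220.6 - j38.28 V.
Step 3 — Convert to polar: |V_total| = 223.9 V, ∠V_total = -9.8°.

V_total = 223.9∠-9.8° V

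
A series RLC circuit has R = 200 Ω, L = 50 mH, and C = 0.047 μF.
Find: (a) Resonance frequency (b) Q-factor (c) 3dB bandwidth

Step 1 — Resonance condition Im(Z)=0 gives ω₀ = 1/√(LC).
Step 2 — ω₀ = 1/√(0.05·4.7e-08) = 2.063e+04 rad/s.
Step 3 — f₀ = ω₀/(2π) = 3283 Hz.
Step 4 — Series Q: Q = ω₀L/R = 2.063e+04·0.05/200 = 5.157.
Step 5 — 3dB bandwidth: Δω = ω₀/Q = 4000 rad/s; BW = Δω/(2π) = 636.6 Hz.

(a) f₀ = 3283 Hz  (b) Q = 5.157  (c) BW = 636.6 Hz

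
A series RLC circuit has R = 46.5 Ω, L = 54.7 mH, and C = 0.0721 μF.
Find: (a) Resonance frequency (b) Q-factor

Step 1 — Resonance condition Im(Z)=0 gives ω₀ = 1/√(LC).
Step 2 — ω₀ = 1/√(0.0547·7.21e-08) = 1.592e+04 rad/s.
Step 3 — f₀ = ω₀/(2π) = 2534 Hz.
Step 4 — Series Q: Q = ω₀L/R = 1.592e+04·0.0547/46.5 = 18.73.

(a) f₀ = 2534 Hz  (b) Q = 18.73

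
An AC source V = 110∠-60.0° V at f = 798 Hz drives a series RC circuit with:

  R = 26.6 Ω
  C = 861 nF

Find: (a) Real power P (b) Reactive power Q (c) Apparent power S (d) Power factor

Step 1 — Angular frequency: ω = 2π·f = 2π·798 = 5014 rad/s.
Step 2 — Component impedances:
  R: Z = R = 26.6 Ω
  C: Z = 1/(jωC) = -j/(ω·C) = 0 - j231.6 Ω
Step 3 — Series combination: Z_total = R + C = 26.6 - j231.6 Ω = 233.2∠-83.4° Ω.
Step 4 — Source phasor: V = 110∠-60.0° V = 55 - j95.26 V.
Step 5 — Current: I = V / Z = 0.4328 + j0.1877 A = 0.4718∠23.4° A.
Step 6 — Complex power: S = V·I* = 5.92 - j51.56 VA.
Step 7 — Real power: P = Re(S) = 5.92 W.
Step 8 — Reactive power: Q = Im(S) = -51.56 VAR.
Step 9 — Apparent power: |S| = 51.9 VA.
Step 10 — Power factor: PF = P/|S| = 0.1141 (leading).

(a) P = 5.92 W  (b) Q = -51.56 VAR  (c) S = 51.9 VA  (d) PF = 0.1141 (leading)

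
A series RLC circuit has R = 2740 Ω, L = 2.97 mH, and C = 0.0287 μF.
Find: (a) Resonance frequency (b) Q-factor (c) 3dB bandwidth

Step 1 — Resonance condition Im(Z)=0 gives ω₀ = 1/√(LC).
Step 2 — ω₀ = 1/√(0.00297·2.87e-08) = 1.083e+05 rad/s.
Step 3 — f₀ = ω₀/(2π) = 1.724e+04 Hz.
Step 4 — Series Q: Q = ω₀L/R = 1.083e+05·0.00297/2740 = 0.1174.
Step 5 — 3dB bandwidth: Δω = ω₀/Q = 9.226e+05 rad/s; BW = Δω/(2π) = 1.468e+05 Hz.

(a) f₀ = 1.724e+04 Hz  (b) Q = 0.1174  (c) BW = 1.468e+05 Hz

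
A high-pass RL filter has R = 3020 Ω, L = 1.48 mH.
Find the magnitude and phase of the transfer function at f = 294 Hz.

Step 1 — Angular frequency: ω = 2π·294 = 1847 rad/s.
Step 2 — Transfer function: H(jω) = jωL/(R + jωL).
Step 3 — Numerator jωL = j·2.734; denominator R + jωL = 3020 + j2.734.
Step 4 — H = 8.195e-07 + j0.0009053.
Step 5 — Magnitude: |H| = 0.0009053 (-60.9 dB); phase: φ = 89.9°.

|H| = 0.0009053 (-60.9 dB), φ = 89.9°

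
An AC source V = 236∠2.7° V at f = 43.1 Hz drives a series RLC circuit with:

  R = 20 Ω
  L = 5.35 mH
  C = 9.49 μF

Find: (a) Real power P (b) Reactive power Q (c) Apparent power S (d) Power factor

Step 1 — Angular frequency: ω = 2π·f = 2π·43.1 = 270.8 rad/s.
Step 2 — Component impedances:
  R: Z = R = 20 Ω
  L: Z = jωL = j·270.8·0.00535 = 0 + j1.449 Ω
  C: Z = 1/(jωC) = -j/(ω·C) = 0 - j389.1 Ω
Step 3 — Series combination: Z_total = R + L + C = 20 - j387.7 Ω = 388.2∠-87.0° Ω.
Step 4 — Source phasor: V = 236∠2.7° V = 235.7 + j11.12 V.
Step 5 — Current: I = V / Z = 0.002688 + j0.608 A = 0.608∠89.7° A.
Step 6 — Complex power: S = V·I* = 7.392 - j143.3 VA.
Step 7 — Real power: P = Re(S) = 7.392 W.
Step 8 — Reactive power: Q = Im(S) = -143.3 VAR.
Step 9 — Apparent power: |S| = 143.5 VA.
Step 10 — Power factor: PF = P/|S| = 0.05152 (leading).

(a) P = 7.392 W  (b) Q = -143.3 VAR  (c) S = 143.5 VA  (d) PF = 0.05152 (leading)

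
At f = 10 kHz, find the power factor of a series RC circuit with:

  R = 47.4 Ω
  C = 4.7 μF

Step 1 — Angular frequency: ω = 2π·f = 2π·1e+04 = 6.283e+04 rad/s.
Step 2 — Component impedances:
  R: Z = R = 47.4 Ω
  C: Z = 1/(jωC) = -j/(ω·C) = 0 - j3.386 Ω
Step 3 — Series combination: Z_total = R + C = 47.4 - j3.386 Ω = 47.52∠-4.1° Ω.
Step 4 — Power factor: PF = cos(φ) = Re(Z)/|Z| = 47.4/47.52 = 0.9975.
Step 5 — Type: Im(Z) = -3.386 ⇒ leading (phase φ = -4.1°).

PF = 0.9975 (leading, φ = -4.1°)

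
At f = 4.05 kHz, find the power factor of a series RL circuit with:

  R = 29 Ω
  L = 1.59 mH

Step 1 — Angular frequency: ω = 2π·f = 2π·4050 = 2.545e+04 rad/s.
Step 2 — Component impedances:
  R: Z = R = 29 Ω
  L: Z = jωL = j·2.545e+04·0.00159 = 0 + j40.46 Ω
Step 3 — Series combination: Z_total = R + L = 29 + j40.46 Ω = 49.78∠54.4° Ω.
Step 4 — Power factor: PF = cos(φ) = Re(Z)/|Z| = 29/49.78 = 0.5826.
Step 5 — Type: Im(Z) = 40.46 ⇒ lagging (phase φ = 54.4°).

PF = 0.5826 (lagging, φ = 54.4°)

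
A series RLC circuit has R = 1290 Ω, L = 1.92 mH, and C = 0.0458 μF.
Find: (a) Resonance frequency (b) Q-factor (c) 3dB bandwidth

Step 1 — Resonance: ω₀ = 1/√(LC) = 1/√(0.00192·4.58e-08) = 1.066e+05 rad/s.
Step 2 — f₀ = ω₀/(2π) = 1.697e+04 Hz.
Step 3 — Series Q: Q = ω₀L/R = 1.066e+05·0.00192/1290 = 0.1587.
Step 4 — Bandwidth: Δω = ω₀/Q = 6.719e+05 rad/s; BW = Δω/(2π) = 1.069e+05 Hz.

(a) f₀ = 1.697e+04 Hz  (b) Q = 0.1587  (c) BW = 1.069e+05 Hz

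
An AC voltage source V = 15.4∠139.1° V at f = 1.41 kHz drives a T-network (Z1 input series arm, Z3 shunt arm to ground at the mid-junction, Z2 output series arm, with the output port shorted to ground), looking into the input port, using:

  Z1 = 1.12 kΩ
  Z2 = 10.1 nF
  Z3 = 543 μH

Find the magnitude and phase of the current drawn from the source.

Step 1 — Angular frequency: ω = 2π·f = 2π·1410 = 8859 rad/s.
Step 2 — Component impedances:
  Z1: Z = R = 1120 Ω
  Z2: Z = 1/(jωC) = -j/(ω·C) = 0 - j1.118e+04 Ω
  Z3: Z = jωL = j·8859·0.000543 = 0 + j4.811 Ω
Step 3 — With the output port shorted to ground, the output series arm Z2 runs from the junction to ground; the shunt arm Z3 also runs from the junction to ground. They appear in parallel: Z3 || Z2 = 0 + j4.813 Ω.
Step 4 — Series with input arm Z1: Z_in = Z1 + (Z3 || Z2) = 1120 + j4.813 Ω = 1120∠0.2° Ω.
Step 5 — Source phasor: V = 15.4∠139.1° V = -11.64 + j10.08 V.
Step 6 — Ohm's law: I = V / Z_total = (-11.64 + j10.08) / (1120 + j4.813) = -0.01035 + j0.009047 A.
Step 7 — Convert to polar: |I| = 0.01375 A, ∠I = 138.9°.

I = 0.01375∠138.9° A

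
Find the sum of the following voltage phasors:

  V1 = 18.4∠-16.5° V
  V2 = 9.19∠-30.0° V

Step 1 — Convert each phasor to rectangular form:
  V1 = 18.4·(cos(-16.5°) + j·sin(-16.5°)) = 17.64 - j5.226 V
  V2 = 9.19·(cos(-30.0°) + j·sin(-30.0°)) = 7.959 - j4.595 V
Step 2 — Sum components: V_total = 25.6 - j9.821 V.
Step 3 — Convert to polar: |V_total| = 27.42 V, ∠V_total = -21.0°.

V_total = 27.42∠-21.0° V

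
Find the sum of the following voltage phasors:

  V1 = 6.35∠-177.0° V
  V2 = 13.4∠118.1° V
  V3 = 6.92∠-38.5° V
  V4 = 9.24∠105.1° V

Step 1 — Convert each phasor to rectangular form:
  V1 = 6.35·(cos(-177.0°) + j·sin(-177.0°)) = -6.341 - j0.3323 V
  V2 = 13.4·(cos(118.1°) + j·sin(118.1°)) = -6.312 + j11.82 V
  V3 = 6.92·(cos(-38.5°) + j·sin(-38.5°)) = 5.416 - j4.308 V
  V4 = 9.24·(cos(105.1°) + j·sin(105.1°)) = -2.407 + j8.921 V
Step 2 — Sum components: V_total = -9.644 + j16.1 V.
Step 3 — Convert to polar: |V_total| = 18.77 V, ∠V_total = 120.9°.

V_total = 18.77∠120.9° V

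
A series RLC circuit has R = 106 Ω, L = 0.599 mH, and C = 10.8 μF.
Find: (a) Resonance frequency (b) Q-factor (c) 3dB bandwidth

Step 1 — Resonance: ω₀ = 1/√(LC) = 1/√(0.000599·1.08e-05) = 1.243e+04 rad/s.
Step 2 — f₀ = ω₀/(2π) = 1979 Hz.
Step 3 — Series Q: Q = ω₀L/R = 1.243e+04·0.000599/106 = 0.07026.
Step 4 — Bandwidth: Δω = ω₀/Q = 1.77e+05 rad/s; BW = Δω/(2π) = 2.816e+04 Hz.

(a) f₀ = 1979 Hz  (b) Q = 0.07026  (c) BW = 2.816e+04 Hz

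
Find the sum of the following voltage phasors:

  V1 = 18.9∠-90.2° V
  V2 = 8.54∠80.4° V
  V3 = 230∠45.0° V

Step 1 — Convert each phasor to rectangular form:
  V1 = 18.9·(cos(-90.2°) + j·sin(-90.2°)) = -0.06597 - j18.9 V
  V2 = 8.54·(cos(80.4°) + j·sin(80.4°)) = 1.424 + j8.42 V
  V3 = 230·(cos(45.0°) + j·sin(45.0°)) = 162.6 + j162.6 V
Step 2 — Sum components: V_total = 164 + j152.2 V.
Step 3 — Convert to polar: |V_total| = 223.7 V, ∠V_total = 42.9°.

V_total = 223.7∠42.9° V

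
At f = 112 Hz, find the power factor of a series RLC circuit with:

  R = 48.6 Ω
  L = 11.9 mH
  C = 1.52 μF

Step 1 — Angular frequency: ω = 2π·f = 2π·112 = 703.7 rad/s.
Step 2 — Component impedances:
  R: Z = R = 48.6 Ω
  L: Z = jωL = j·703.7·0.0119 = 0 + j8.374 Ω
  C: Z = 1/(jωC) = -j/(ω·C) = 0 - j934.9 Ω
Step 3 — Series combination: Z_total = R + L + C = 48.6 - j926.5 Ω = 927.8∠-87.0° Ω.
Step 4 — Power factor: PF = cos(φ) = Re(Z)/|Z| = 48.6/927.8 = 0.05238.
Step 5 — Type: Im(Z) = -926.5 ⇒ leading (phase φ = -87.0°).

PF = 0.05238 (leading, φ = -87.0°)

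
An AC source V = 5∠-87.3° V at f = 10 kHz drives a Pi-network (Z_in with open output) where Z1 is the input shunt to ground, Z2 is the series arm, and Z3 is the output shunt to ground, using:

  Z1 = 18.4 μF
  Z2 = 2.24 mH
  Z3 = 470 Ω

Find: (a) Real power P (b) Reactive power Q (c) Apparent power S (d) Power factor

Step 1 — Angular frequency: ω = 2π·f = 2π·1e+04 = 6.283e+04 rad/s.
Step 2 — Component impedances:
  Z1: Z = 1/(jωC) = -j/(ω·C) = 0 - j0.865 Ω
  Z2: Z = jωL = j·6.283e+04·0.00224 = 0 + j140.7 Ω
  Z3: Z = R = 470 Ω
Step 3 — With open output, the series arm Z2 and the output shunt Z3 appear in series to ground: Z2 + Z3 = 470 + j140.7 Ω.
Step 4 — Parallel with input shunt Z1: Z_in = Z1 || (Z2 + Z3) = 0.001462 - j0.8654 Ω = 0.8654∠-89.9° Ω.
Step 5 — Source phasor: V = 5∠-87.3° V = 0.2355 - j4.994 V.
Step 6 — Current: I = V / Z = 5.772 + j0.2624 A = 5.778∠2.6° A.
Step 7 — Complex power: S = V·I* = 0.04881 - j28.89 VA.
Step 8 — Real power: P = Re(S) = 0.04881 W.
Step 9 — Reactive power: Q = Im(S) = -28.89 VAR.
Step 10 — Apparent power: |S| = 28.89 VA.
Step 11 — Power factor: PF = P/|S| = 0.00169 (leading).

(a) P = 0.04881 W  (b) Q = -28.89 VAR  (c) S = 28.89 VA  (d) PF = 0.00169 (leading)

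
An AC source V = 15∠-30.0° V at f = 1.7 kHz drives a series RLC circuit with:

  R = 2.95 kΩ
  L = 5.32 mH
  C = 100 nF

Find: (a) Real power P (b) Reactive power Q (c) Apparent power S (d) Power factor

Step 1 — Angular frequency: ω = 2π·f = 2π·1700 = 1.068e+04 rad/s.
Step 2 — Component impedances:
  R: Z = R = 2950 Ω
  L: Z = jωL = j·1.068e+04·0.00532 = 0 + j56.83 Ω
  C: Z = 1/(jωC) = -j/(ω·C) = 0 - j936.2 Ω
Step 3 — Series combination: Z_total = R + L + C = 2950 - j879.4 Ω = 3078∠-16.6° Ω.
Step 4 — Source phasor: V = 15∠-30.0° V = 12.99 - j7.5 V.
Step 5 — Current: I = V / Z = 0.00474 - j0.001129 A = 0.004873∠-13.4° A.
Step 6 — Complex power: S = V·I* = 0.07005 - j0.02088 VA.
Step 7 — Real power: P = Re(S) = 0.07005 W.
Step 8 — Reactive power: Q = Im(S) = -0.02088 VAR.
Step 9 — Apparent power: |S| = 0.07309 VA.
Step 10 — Power factor: PF = P/|S| = 0.9583 (leading).

(a) P = 0.07005 W  (b) Q = -0.02088 VAR  (c) S = 0.07309 VA  (d) PF = 0.9583 (leading)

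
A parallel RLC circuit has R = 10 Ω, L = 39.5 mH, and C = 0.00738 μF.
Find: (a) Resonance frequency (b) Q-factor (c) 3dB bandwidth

Step 1 — Resonance: ω₀ = 1/√(LC) = 1/√(0.0395·7.38e-09) = 5.857e+04 rad/s.
Step 2 — f₀ = ω₀/(2π) = 9322 Hz.
Step 3 — Parallel Q: Q = R/(ω₀L) = 10/(5.857e+04·0.0395) = 0.004322.
Step 4 — Bandwidth: Δω = ω₀/Q = 1.355e+07 rad/s; BW = Δω/(2π) = 2.157e+06 Hz.

(a) f₀ = 9322 Hz  (b) Q = 0.004322  (c) BW = 2.157e+06 Hz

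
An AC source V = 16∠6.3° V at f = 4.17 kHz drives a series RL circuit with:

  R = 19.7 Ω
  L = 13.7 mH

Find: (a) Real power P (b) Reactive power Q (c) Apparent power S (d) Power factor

Step 1 — Angular frequency: ω = 2π·f = 2π·4170 = 2.62e+04 rad/s.
Step 2 — Component impedances:
  R: Z = R = 19.7 Ω
  L: Z = jωL = j·2.62e+04·0.0137 = 0 + j359 Ω
Step 3 — Series combination: Z_total = R + L = 19.7 + j359 Ω = 359.5∠86.9° Ω.
Step 4 — Source phasor: V = 16∠6.3° V = 15.9 + j1.756 V.
Step 5 — Current: I = V / Z = 0.007301 - j0.0439 A = 0.04451∠-80.6° A.
Step 6 — Complex power: S = V·I* = 0.03902 + j0.711 VA.
Step 7 — Real power: P = Re(S) = 0.03902 W.
Step 8 — Reactive power: Q = Im(S) = 0.711 VAR.
Step 9 — Apparent power: |S| = 0.7121 VA.
Step 10 — Power factor: PF = P/|S| = 0.0548 (lagging).

(a) P = 0.03902 W  (b) Q = 0.711 VAR  (c) S = 0.7121 VA  (d) PF = 0.0548 (lagging)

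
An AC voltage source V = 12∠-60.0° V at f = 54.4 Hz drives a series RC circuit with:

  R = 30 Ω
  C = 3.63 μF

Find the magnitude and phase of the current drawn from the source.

Step 1 — Angular frequency: ω = 2π·f = 2π·54.4 = 341.8 rad/s.
Step 2 — Component impedances:
  R: Z = R = 30 Ω
  C: Z = 1/(jωC) = -j/(ω·C) = 0 - j806 Ω
Step 3 — Series combination: Z_total = R + C = 30 - j806 Ω = 806.5∠-87.9° Ω.
Step 4 — Source phasor: V = 12∠-60.0° V = 6 - j10.39 V.
Step 5 — Ohm's law: I = V / Z_total = (6 - j10.39) / (30 - j806) = 0.01315 + j0.006955 A.
Step 6 — Convert to polar: |I| = 0.01488 A, ∠I = 27.9°.

I = 0.01488∠27.9° A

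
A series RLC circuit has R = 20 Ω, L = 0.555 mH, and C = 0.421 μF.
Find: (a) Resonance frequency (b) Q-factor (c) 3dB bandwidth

Step 1 — Resonance condition Im(Z)=0 gives ω₀ = 1/√(LC).
Step 2 — ω₀ = 1/√(0.000555·4.21e-07) = 6.542e+04 rad/s.
Step 3 — f₀ = ω₀/(2π) = 1.041e+04 Hz.
Step 4 — Series Q: Q = ω₀L/R = 6.542e+04·0.000555/20 = 1.815.
Step 5 — 3dB bandwidth: Δω = ω₀/Q = 3.604e+04 rad/s; BW = Δω/(2π) = 5735 Hz.

(a) f₀ = 1.041e+04 Hz  (b) Q = 1.815  (c) BW = 5735 Hz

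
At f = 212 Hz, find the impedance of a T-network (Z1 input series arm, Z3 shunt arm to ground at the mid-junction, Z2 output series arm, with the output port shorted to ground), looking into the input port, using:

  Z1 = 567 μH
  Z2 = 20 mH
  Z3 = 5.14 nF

Step 1 — Angular frequency: ω = 2π·f = 2π·212 = 1332 rad/s.
Step 2 — Component impedances:
  Z1: Z = jωL = j·1332·0.000567 = 0 + j0.7553 Ω
  Z2: Z = jωL = j·1332·0.02 = 0 + j26.64 Ω
  Z3: Z = 1/(jωC) = -j/(ω·C) = 0 - j1.461e+05 Ω
Step 3 — With the output port shorted to ground, the output series arm Z2 runs from the junction to ground; the shunt arm Z3 also runs from the junction to ground. They appear in parallel: Z3 || Z2 = 0 + j26.65 Ω.
Step 4 — Series with input arm Z1: Z_in = Z1 + (Z3 || Z2) = 0 + j27.4 Ω = 27.4∠90.0° Ω.

Z = 0 + j27.4 Ω = 27.4∠90.0° Ω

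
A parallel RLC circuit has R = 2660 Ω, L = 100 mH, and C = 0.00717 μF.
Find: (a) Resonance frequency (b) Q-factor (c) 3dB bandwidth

Step 1 — Resonance: ω₀ = 1/√(LC) = 1/√(0.1·7.17e-09) = 3.735e+04 rad/s.
Step 2 — f₀ = ω₀/(2π) = 5944 Hz.
Step 3 — Parallel Q: Q = R/(ω₀L) = 2660/(3.735e+04·0.1) = 0.7123.
Step 4 — Bandwidth: Δω = ω₀/Q = 5.243e+04 rad/s; BW = Δω/(2π) = 8345 Hz.

(a) f₀ = 5944 Hz  (b) Q = 0.7123  (c) BW = 8345 Hz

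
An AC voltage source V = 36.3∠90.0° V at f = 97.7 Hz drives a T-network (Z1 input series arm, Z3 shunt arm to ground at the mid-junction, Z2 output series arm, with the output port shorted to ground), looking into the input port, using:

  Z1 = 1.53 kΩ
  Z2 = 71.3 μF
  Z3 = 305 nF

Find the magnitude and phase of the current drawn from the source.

Step 1 — Angular frequency: ω = 2π·f = 2π·97.7 = 613.9 rad/s.
Step 2 — Component impedances:
  Z1: Z = R = 1530 Ω
  Z2: Z = 1/(jωC) = -j/(ω·C) = 0 - j22.85 Ω
  Z3: Z = 1/(jωC) = -j/(ω·C) = 0 - j5341 Ω
Step 3 — With the output port shorted to ground, the output series arm Z2 runs from the junction to ground; the shunt arm Z3 also runs from the junction to ground. They appear in parallel: Z3 || Z2 = 0 - j22.75 Ω.
Step 4 — Series with input arm Z1: Z_in = Z1 + (Z3 || Z2) = 1530 - j22.75 Ω = 1530∠-0.9° Ω.
Step 5 — Source phasor: V = 36.3∠90.0° V = 0 + j36.3 V.
Step 6 — Ohm's law: I = V / Z_total = (0 + j36.3) / (1530 - j22.75) = -0.0003527 + j0.02372 A.
Step 7 — Convert to polar: |I| = 0.02372 A, ∠I = 90.9°.

I = 0.02372∠90.9° A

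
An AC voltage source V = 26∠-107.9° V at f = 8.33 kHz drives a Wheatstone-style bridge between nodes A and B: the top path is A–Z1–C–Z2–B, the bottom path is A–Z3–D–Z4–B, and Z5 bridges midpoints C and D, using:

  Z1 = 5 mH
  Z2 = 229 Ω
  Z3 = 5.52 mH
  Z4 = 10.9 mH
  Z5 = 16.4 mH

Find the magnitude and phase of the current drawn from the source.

Step 1 — Angular frequency: ω = 2π·f = 2π·8330 = 5.234e+04 rad/s.
Step 2 — Component impedances:
  Z1: Z = jωL = j·5.234e+04·0.005 = 0 + j261.7 Ω
  Z2: Z = R = 229 Ω
  Z3: Z = jωL = j·5.234e+04·0.00552 = 0 + j288.9 Ω
  Z4: Z = jωL = j·5.234e+04·0.0109 = 0 + j570.5 Ω
  Z5: Z = jωL = j·5.234e+04·0.0164 = 0 + j858.4 Ω
Step 3 — Bridge requires nodal analysis (the Z5 bridge couples midpoints C and D, so the two paths cannot be reduced to a simple series/parallel combination). Setting node B to ground and injecting 1 A at node A, the 3-node admittance system at A, C, D solves to V_A = Z_AB = 146.2 + j222 Ω = 265.8∠56.6° Ω.
Step 4 — Source phasor: V = 26∠-107.9° V = -7.991 - j24.74 V.
Step 5 — Ohm's law: I = V / Z_total = (-7.991 - j24.74) / (146.2 + j222) = -0.09429 - j0.02608 A.
Step 6 — Convert to polar: |I| = 0.09783 A, ∠I = -164.5°.

I = 0.09783∠-164.5° A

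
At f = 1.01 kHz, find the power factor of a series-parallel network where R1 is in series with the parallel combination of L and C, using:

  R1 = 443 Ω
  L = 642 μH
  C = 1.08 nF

Step 1 — Angular frequency: ω = 2π·f = 2π·1010 = 6346 rad/s.
Step 2 — Component impedances:
  R1: Z = R = 443 Ω
  L: Z = jωL = j·6346·0.000642 = 0 + j4.074 Ω
  C: Z = 1/(jωC) = -j/(ω·C) = 0 - j1.459e+05 Ω
Step 3 — Parallel branch: L || C = 1/(1/L + 1/C) = 0 + j4.074 Ω.
Step 4 — Series with R1: Z_total = R1 + (L || C) = 443 + j4.074 Ω = 443∠0.5° Ω.
Step 5 — Power factor: PF = cos(φ) = Re(Z)/|Z| = 443/443 = 1.
Step 6 — Type: Im(Z) = 4.074 ⇒ lagging (phase φ = 0.5°).

PF = 1 (lagging, φ = 0.5°)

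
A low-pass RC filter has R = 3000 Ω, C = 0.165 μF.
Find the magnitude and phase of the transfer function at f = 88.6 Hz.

Step 1 — Angular frequency: ω = 2π·88.6 = 556.7 rad/s.
Step 2 — Transfer function: H(jω) = 1/(1 + jωRC).
Step 3 — Denominator: 1 + jωRC = 1 + j·556.7·3000·1.65e-07 = 1 + j0.2756.
Step 4 — H = 0.9294 - j0.2561.
Step 5 — Magnitude: |H| = 0.9641 (-0.3 dB); phase: φ = -15.4°.

|H| = 0.9641 (-0.3 dB), φ = -15.4°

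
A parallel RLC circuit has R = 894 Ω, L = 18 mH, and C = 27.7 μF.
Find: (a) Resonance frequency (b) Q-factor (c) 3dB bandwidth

Step 1 — Resonance: ω₀ = 1/√(LC) = 1/√(0.018·2.77e-05) = 1416 rad/s.
Step 2 — f₀ = ω₀/(2π) = 225.4 Hz.
Step 3 — Parallel Q: Q = R/(ω₀L) = 894/(1416·0.018) = 35.07.
Step 4 — Bandwidth: Δω = ω₀/Q = 40.38 rad/s; BW = Δω/(2π) = 6.427 Hz.

(a) f₀ = 225.4 Hz  (b) Q = 35.07  (c) BW = 6.427 Hz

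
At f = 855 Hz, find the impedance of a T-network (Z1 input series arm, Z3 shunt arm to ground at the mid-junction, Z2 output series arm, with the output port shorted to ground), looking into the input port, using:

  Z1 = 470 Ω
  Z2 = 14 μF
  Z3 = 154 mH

Step 1 — Angular frequency: ω = 2π·f = 2π·855 = 5372 rad/s.
Step 2 — Component impedances:
  Z1: Z = R = 470 Ω
  Z2: Z = 1/(jωC) = -j/(ω·C) = 0 - j13.3 Ω
  Z3: Z = jωL = j·5372·0.154 = 0 + j827.3 Ω
Step 3 — With the output port shorted to ground, the output series arm Z2 runs from the junction to ground; the shunt arm Z3 also runs from the junction to ground. They appear in parallel: Z3 || Z2 = 0 - j13.51 Ω.
Step 4 — Series with input arm Z1: Z_in = Z1 + (Z3 || Z2) = 470 - j13.51 Ω = 470.2∠-1.6° Ω.

Z = 470 - j13.51 Ω = 470.2∠-1.6° Ω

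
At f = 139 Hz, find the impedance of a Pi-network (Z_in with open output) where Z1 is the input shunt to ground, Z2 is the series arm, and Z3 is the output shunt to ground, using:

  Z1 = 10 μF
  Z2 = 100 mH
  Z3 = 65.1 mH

Step 1 — Angular frequency: ω = 2π·f = 2π·139 = 873.4 rad/s.
Step 2 — Component impedances:
  Z1: Z = 1/(jωC) = -j/(ω·C) = 0 - j114.5 Ω
  Z2: Z = jωL = j·873.4·0.1 = 0 + j87.34 Ω
  Z3: Z = jωL = j·873.4·0.0651 = 0 + j56.86 Ω
Step 3 — With open output, the series arm Z2 and the output shunt Z3 appear in series to ground: Z2 + Z3 = 0 + j144.2 Ω.
Step 4 — Parallel with input shunt Z1: Z_in = Z1 || (Z2 + Z3) = 0 - j556 Ω = 556∠-90.0° Ω.

Z = 0 - j556 Ω = 556∠-90.0° Ω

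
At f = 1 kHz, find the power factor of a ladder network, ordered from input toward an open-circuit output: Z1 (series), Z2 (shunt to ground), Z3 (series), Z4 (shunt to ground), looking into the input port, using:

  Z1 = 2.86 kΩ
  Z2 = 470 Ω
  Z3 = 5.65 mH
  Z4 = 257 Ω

Step 1 — Angular frequency: ω = 2π·f = 2π·1000 = 6283 rad/s.
Step 2 — Component impedances:
  Z1: Z = R = 2860 Ω
  Z2: Z = R = 470 Ω
  Z3: Z = jωL = j·6283·0.00565 = 0 + j35.5 Ω
  Z4: Z = R = 257 Ω
Step 3 — Ladder network (open output): work backward from the far end, alternating series and parallel combinations. Z_in = 3027 + j14.8 Ω = 3027∠0.3° Ω.
Step 4 — Power factor: PF = cos(φ) = Re(Z)/|Z| = 3027/3027 = 1.
Step 5 — Type: Im(Z) = 14.8 ⇒ lagging (phase φ = 0.3°).

PF = 1 (lagging, φ = 0.3°)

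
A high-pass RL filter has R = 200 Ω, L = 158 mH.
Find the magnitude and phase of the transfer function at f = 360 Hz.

Step 1 — Angular frequency: ω = 2π·360 = 2262 rad/s.
Step 2 — Transfer function: H(jω) = jωL/(R + jωL).
Step 3 — Numerator jωL = j·357.4; denominator R + jωL = 200 + j357.4.
Step 4 — H = 0.7615 + j0.4262.
Step 5 — Magnitude: |H| = 0.8726 (-1.2 dB); phase: φ = 29.2°.

|H| = 0.8726 (-1.2 dB), φ = 29.2°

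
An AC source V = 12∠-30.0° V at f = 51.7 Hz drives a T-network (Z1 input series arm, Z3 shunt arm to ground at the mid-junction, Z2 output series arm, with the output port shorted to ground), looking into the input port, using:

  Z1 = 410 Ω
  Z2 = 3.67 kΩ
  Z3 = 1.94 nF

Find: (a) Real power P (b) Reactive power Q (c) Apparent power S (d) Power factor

Step 1 — Angular frequency: ω = 2π·f = 2π·51.7 = 324.8 rad/s.
Step 2 — Component impedances:
  Z1: Z = R = 410 Ω
  Z2: Z = R = 3670 Ω
  Z3: Z = 1/(jωC) = -j/(ω·C) = 0 - j1.587e+06 Ω
Step 3 — With the output port shorted to ground, the output series arm Z2 runs from the junction to ground; the shunt arm Z3 also runs from the junction to ground. They appear in parallel: Z3 || Z2 = 3670 - j8.488 Ω.
Step 4 — Series with input arm Z1: Z_in = Z1 + (Z3 || Z2) = 4080 - j8.488 Ω = 4080∠-0.1° Ω.
Step 5 — Source phasor: V = 12∠-30.0° V = 10.39 - j6 V.
Step 6 — Current: I = V / Z = 0.00255 - j0.001465 A = 0.002941∠-29.9° A.
Step 7 — Complex power: S = V·I* = 0.03529 - j7.343e-05 VA.
Step 8 — Real power: P = Re(S) = 0.03529 W.
Step 9 — Reactive power: Q = Im(S) = -7.343e-05 VAR.
Step 10 — Apparent power: |S| = 0.03529 VA.
Step 11 — Power factor: PF = P/|S| = 1 (leading).

(a) P = 0.03529 W  (b) Q = -7.343e-05 VAR  (c) S = 0.03529 VA  (d) PF = 1 (leading)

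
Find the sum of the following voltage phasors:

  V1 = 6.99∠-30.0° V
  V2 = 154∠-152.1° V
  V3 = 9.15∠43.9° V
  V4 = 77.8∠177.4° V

Step 1 — Convert each phasor to rectangular form:
  V1 = 6.99·(cos(-30.0°) + j·sin(-30.0°)) = 6.054 - j3.495 V
  V2 = 154·(cos(-152.1°) + j·sin(-152.1°)) = -136.1 - j72.06 V
  V3 = 9.15·(cos(43.9°) + j·sin(43.9°)) = 6.593 + j6.345 V
  V4 = 77.8·(cos(177.4°) + j·sin(177.4°)) = -77.72 + j3.529 V
Step 2 — Sum components: V_total = -201.2 - j65.68 V.
Step 3 — Convert to polar: |V_total| = 211.6 V, ∠V_total = -161.9°.

V_total = 211.6∠-161.9° V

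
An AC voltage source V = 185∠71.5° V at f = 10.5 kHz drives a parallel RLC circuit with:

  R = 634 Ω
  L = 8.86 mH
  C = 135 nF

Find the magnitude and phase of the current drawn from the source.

Step 1 — Angular frequency: ω = 2π·f = 2π·1.05e+04 = 6.597e+04 rad/s.
Step 2 — Component impedances:
  R: Z = R = 634 Ω
  L: Z = jωL = j·6.597e+04·0.00886 = 0 + j584.5 Ω
  C: Z = 1/(jωC) = -j/(ω·C) = 0 - j112.3 Ω
Step 3 — Parallel combination: 1/Z_total = 1/R + 1/L + 1/C; Z_total = 29.07 - j132.6 Ω = 135.8∠-77.6° Ω.
Step 4 — Source phasor: V = 185∠71.5° V = 58.7 + j175.4 V.
Step 5 — Ohm's law: I = V / Z_total = (58.7 + j175.4) / (29.07 - j132.6) = -1.17 + j0.6991 A.
Step 6 — Convert to polar: |I| = 1.363 A, ∠I = 149.1°.

I = 1.363∠149.1° A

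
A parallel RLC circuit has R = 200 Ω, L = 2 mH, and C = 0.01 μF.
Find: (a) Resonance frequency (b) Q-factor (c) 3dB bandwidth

Step 1 — Resonance: ω₀ = 1/√(LC) = 1/√(0.002·1e-08) = 2.236e+05 rad/s.
Step 2 — f₀ = ω₀/(2π) = 3.559e+04 Hz.
Step 3 — Parallel Q: Q = R/(ω₀L) = 200/(2.236e+05·0.002) = 0.4472.
Step 4 — Bandwidth: Δω = ω₀/Q = 5e+05 rad/s; BW = Δω/(2π) = 7.958e+04 Hz.

(a) f₀ = 3.559e+04 Hz  (b) Q = 0.4472  (c) BW = 7.958e+04 Hz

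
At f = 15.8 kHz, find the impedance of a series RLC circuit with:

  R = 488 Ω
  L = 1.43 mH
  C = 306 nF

Step 1 — Angular frequency: ω = 2π·f = 2π·1.58e+04 = 9.927e+04 rad/s.
Step 2 — Component impedances:
  R: Z = R = 488 Ω
  L: Z = jωL = j·9.927e+04·0.00143 = 0 + j142 Ω
  C: Z = 1/(jωC) = -j/(ω·C) = 0 - j32.92 Ω
Step 3 — Series combination: Z_total = R + L + C = 488 + j109 Ω = 500∠12.6° Ω.

Z = 488 + j109 Ω = 500∠12.6° Ω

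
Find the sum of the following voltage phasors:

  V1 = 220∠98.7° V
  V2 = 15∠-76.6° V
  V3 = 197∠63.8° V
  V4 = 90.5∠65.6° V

Step 1 — Convert each phasor to rectangular form:
  V1 = 220·(cos(98.7°) + j·sin(98.7°)) = -33.28 + j217.5 V
  V2 = 15·(cos(-76.6°) + j·sin(-76.6°)) = 3.476 - j14.59 V
  V3 = 197·(cos(63.8°) + j·sin(63.8°)) = 86.98 + j176.8 V
  V4 = 90.5·(cos(65.6°) + j·sin(65.6°)) = 37.39 + j82.42 V
Step 2 — Sum components: V_total = 94.56 + j462.1 V.
Step 3 — Convert to polar: |V_total| = 471.6 V, ∠V_total = 78.4°.

V_total = 471.6∠78.4° V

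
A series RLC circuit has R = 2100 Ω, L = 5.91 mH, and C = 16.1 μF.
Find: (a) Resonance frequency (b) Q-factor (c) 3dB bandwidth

Step 1 — Resonance: ω₀ = 1/√(LC) = 1/√(0.00591·1.61e-05) = 3242 rad/s.
Step 2 — f₀ = ω₀/(2π) = 516 Hz.
Step 3 — Series Q: Q = ω₀L/R = 3242·0.00591/2100 = 0.009124.
Step 4 — Bandwidth: Δω = ω₀/Q = 3.553e+05 rad/s; BW = Δω/(2π) = 5.655e+04 Hz.

(a) f₀ = 516 Hz  (b) Q = 0.009124  (c) BW = 5.655e+04 Hz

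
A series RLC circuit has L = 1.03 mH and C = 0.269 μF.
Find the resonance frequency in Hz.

Step 1 — Resonance condition Im(Z)=0 gives ω₀ = 1/√(LC).
Step 2 — ω₀ = 1/√(0.00103·2.69e-07) = 6.008e+04 rad/s.
Step 3 — f₀ = ω₀/(2π) = 9561 Hz.

f₀ = 9561 Hz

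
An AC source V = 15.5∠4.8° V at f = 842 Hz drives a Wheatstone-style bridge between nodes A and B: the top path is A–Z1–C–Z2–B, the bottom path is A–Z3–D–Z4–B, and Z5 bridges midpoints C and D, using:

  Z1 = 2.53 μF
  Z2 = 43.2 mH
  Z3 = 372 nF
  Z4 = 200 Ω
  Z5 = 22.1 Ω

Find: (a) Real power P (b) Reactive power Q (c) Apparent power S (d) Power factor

Step 1 — Angular frequency: ω = 2π·f = 2π·842 = 5290 rad/s.
Step 2 — Component impedances:
  Z1: Z = 1/(jωC) = -j/(ω·C) = 0 - j74.71 Ω
  Z2: Z = jωL = j·5290·0.0432 = 0 + j228.5 Ω
  Z3: Z = 1/(jωC) = -j/(ω·C) = 0 - j508.1 Ω
  Z4: Z = R = 200 Ω
  Z5: Z = R = 22.1 Ω
Step 3 — Bridge requires nodal analysis (the Z5 bridge couples midpoints C and D, so the two paths cannot be reduced to a simple series/parallel combination). Setting node B to ground and injecting 1 A at node A, the 3-node admittance system at A, C, D solves to V_A = Z_AB = 112 + j43.12 Ω = 120∠21.1° Ω.
Step 4 — Source phasor: V = 15.5∠4.8° V = 15.45 + j1.297 V.
Step 5 — Current: I = V / Z = 0.124 - j0.03616 A = 0.1292∠-16.3° A.
Step 6 — Complex power: S = V·I* = 1.868 + j0.7194 VA.
Step 7 — Real power: P = Re(S) = 1.868 W.
Step 8 — Reactive power: Q = Im(S) = 0.7194 VAR.
Step 9 — Apparent power: |S| = 2.002 VA.
Step 10 — Power factor: PF = P/|S| = 0.9332 (lagging).

(a) P = 1.868 W  (b) Q = 0.7194 VAR  (c) S = 2.002 VA  (d) PF = 0.9332 (lagging)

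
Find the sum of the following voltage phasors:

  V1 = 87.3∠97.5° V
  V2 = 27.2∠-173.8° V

Step 1 — Convert each phasor to rectangular form:
  V1 = 87.3·(cos(97.5°) + j·sin(97.5°)) = -11.39 + j86.55 V
  V2 = 27.2·(cos(-173.8°) + j·sin(-173.8°)) = -27.04 - j2.938 V
Step 2 — Sum components: V_total = -38.44 + j83.62 V.
Step 3 — Convert to polar: |V_total| = 92.03 V, ∠V_total = 114.7°.

V_total = 92.03∠114.7° V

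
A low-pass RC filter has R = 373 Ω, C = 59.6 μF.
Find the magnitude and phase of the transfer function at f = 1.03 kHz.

Step 1 — Angular frequency: ω = 2π·1030 = 6472 rad/s.
Step 2 — Transfer function: H(jω) = 1/(1 + jωRC).
Step 3 — Denominator: 1 + jωRC = 1 + j·6472·373·5.96e-05 = 1 + j143.9.
Step 4 — H = 4.831e-05 - j0.00695.
Step 5 — Magnitude: |H| = 0.006951 (-43.2 dB); phase: φ = -89.6°.

|H| = 0.006951 (-43.2 dB), φ = -89.6°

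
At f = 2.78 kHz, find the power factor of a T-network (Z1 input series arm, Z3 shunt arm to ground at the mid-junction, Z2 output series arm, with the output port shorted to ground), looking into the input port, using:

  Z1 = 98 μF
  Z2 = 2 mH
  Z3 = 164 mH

Step 1 — Angular frequency: ω = 2π·f = 2π·2780 = 1.747e+04 rad/s.
Step 2 — Component impedances:
  Z1: Z = 1/(jωC) = -j/(ω·C) = 0 - j0.5842 Ω
  Z2: Z = jωL = j·1.747e+04·0.002 = 0 + j34.93 Ω
  Z3: Z = jωL = j·1.747e+04·0.164 = 0 + j2865 Ω
Step 3 — With the output port shorted to ground, the output series arm Z2 runs from the junction to ground; the shunt arm Z3 also runs from the junction to ground. They appear in parallel: Z3 || Z2 = 0 + j34.51 Ω.
Step 4 — Series with input arm Z1: Z_in = Z1 + (Z3 || Z2) = 0 + j33.93 Ω = 33.93∠90.0° Ω.
Step 5 — Power factor: PF = cos(φ) = Re(Z)/|Z| = 0/33.93 = 0.
Step 6 — Type: Im(Z) = 33.93 ⇒ lagging (phase φ = 90.0°).

PF = 0 (lagging, φ = 90.0°)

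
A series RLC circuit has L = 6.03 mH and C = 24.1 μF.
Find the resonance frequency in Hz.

Step 1 — Resonance condition Im(Z)=0 gives ω₀ = 1/√(LC).
Step 2 — ω₀ = 1/√(0.00603·2.41e-05) = 2623 rad/s.
Step 3 — f₀ = ω₀/(2π) = 417.5 Hz.

f₀ = 417.5 Hz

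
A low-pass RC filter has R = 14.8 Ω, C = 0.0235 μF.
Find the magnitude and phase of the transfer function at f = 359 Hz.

Step 1 — Angular frequency: ω = 2π·359 = 2256 rad/s.
Step 2 — Transfer function: H(jω) = 1/(1 + jωRC).
Step 3 — Denominator: 1 + jωRC = 1 + j·2256·14.8·2.35e-08 = 1 + j0.0007845.
Step 4 — H = 1 - j0.0007845.
Step 5 — Magnitude: |H| = 1 (-0.0 dB); phase: φ = -0.0°.

|H| = 1 (-0.0 dB), φ = -0.0°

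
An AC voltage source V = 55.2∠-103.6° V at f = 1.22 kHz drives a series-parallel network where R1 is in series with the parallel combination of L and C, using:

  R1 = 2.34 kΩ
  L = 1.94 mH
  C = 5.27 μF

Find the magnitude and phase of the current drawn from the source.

Step 1 — Angular frequency: ω = 2π·f = 2π·1220 = 7665 rad/s.
Step 2 — Component impedances:
  R1: Z = R = 2340 Ω
  L: Z = jωL = j·7665·0.00194 = 0 + j14.87 Ω
  C: Z = 1/(jωC) = -j/(ω·C) = 0 - j24.75 Ω
Step 3 — Parallel branch: L || C = 1/(1/L + 1/C) = 0 + j37.25 Ω.
Step 4 — Series with R1: Z_total = R1 + (L || C) = 2340 + j37.25 Ω = 2340∠0.9° Ω.
Step 5 — Source phasor: V = 55.2∠-103.6° V = -12.98 - j53.65 V.
Step 6 — Ohm's law: I = V / Z_total = (-12.98 - j53.65) / (2340 + j37.25) = -0.00591 - j0.02283 A.
Step 7 — Convert to polar: |I| = 0.02359 A, ∠I = -104.5°.

I = 0.02359∠-104.5° A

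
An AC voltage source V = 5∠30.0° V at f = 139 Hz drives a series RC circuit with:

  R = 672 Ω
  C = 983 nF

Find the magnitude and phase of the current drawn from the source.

Step 1 — Angular frequency: ω = 2π·f = 2π·139 = 873.4 rad/s.
Step 2 — Component impedances:
  R: Z = R = 672 Ω
  C: Z = 1/(jωC) = -j/(ω·C) = 0 - j1165 Ω
Step 3 — Series combination: Z_total = R + C = 672 - j1165 Ω = 1345∠-60.0° Ω.
Step 4 — Source phasor: V = 5∠30.0° V = 4.33 + j2.5 V.
Step 5 — Ohm's law: I = V / Z_total = (4.33 + j2.5) / (672 - j1165) = -1.193e-06 + j0.003718 A.
Step 6 — Convert to polar: |I| = 0.003718 A, ∠I = 90.0°.

I = 0.003718∠90.0° A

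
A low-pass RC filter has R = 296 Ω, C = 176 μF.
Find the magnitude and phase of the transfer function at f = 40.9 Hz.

Step 1 — Angular frequency: ω = 2π·40.9 = 257 rad/s.
Step 2 — Transfer function: H(jω) = 1/(1 + jωRC).
Step 3 — Denominator: 1 + jωRC = 1 + j·257·296·0.000176 = 1 + j13.39.
Step 4 — H = 0.005548 - j0.07428.
Step 5 — Magnitude: |H| = 0.07449 (-22.6 dB); phase: φ = -85.7°.

|H| = 0.07449 (-22.6 dB), φ = -85.7°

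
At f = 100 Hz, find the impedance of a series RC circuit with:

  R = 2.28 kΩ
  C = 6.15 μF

Step 1 — Angular frequency: ω = 2π·f = 2π·100 = 628.3 rad/s.
Step 2 — Component impedances:
  R: Z = R = 2280 Ω
  C: Z = 1/(jωC) = -j/(ω·C) = 0 - j258.8 Ω
Step 3 — Series combination: Z_total = R + C = 2280 - j258.8 Ω = 2295∠-6.5° Ω.

Z = 2280 - j258.8 Ω = 2295∠-6.5° Ω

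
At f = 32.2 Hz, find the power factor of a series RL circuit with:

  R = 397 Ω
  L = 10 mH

Step 1 — Angular frequency: ω = 2π·f = 2π·32.2 = 202.3 rad/s.
Step 2 — Component impedances:
  R: Z = R = 397 Ω
  L: Z = jωL = j·202.3·0.01 = 0 + j2.023 Ω
Step 3 — Series combination: Z_total = R + L = 397 + j2.023 Ω = 397∠0.3° Ω.
Step 4 — Power factor: PF = cos(φ) = Re(Z)/|Z| = 397/397 = 1.
Step 5 — Type: Im(Z) = 2.023 ⇒ lagging (phase φ = 0.3°).

PF = 1 (lagging, φ = 0.3°)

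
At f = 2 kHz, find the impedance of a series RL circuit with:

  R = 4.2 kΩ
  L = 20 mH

Step 1 — Angular frequency: ω = 2π·f = 2π·2000 = 1.257e+04 rad/s.
Step 2 — Component impedances:
  R: Z = R = 4200 Ω
  L: Z = jωL = j·1.257e+04·0.02 = 0 + j251.3 Ω
Step 3 — Series combination: Z_total = R + L = 4200 + j251.3 Ω = 4208∠3.4° Ω.

Z = 4200 + j251.3 Ω = 4208∠3.4° Ω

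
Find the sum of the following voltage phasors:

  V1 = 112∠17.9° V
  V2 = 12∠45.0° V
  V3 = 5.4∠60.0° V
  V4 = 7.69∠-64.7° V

Step 1 — Convert each phasor to rectangular form:
  V1 = 112·(cos(17.9°) + j·sin(17.9°)) = 106.6 + j34.42 V
  V2 = 12·(cos(45.0°) + j·sin(45.0°)) = 8.485 + j8.485 V
  V3 = 5.4·(cos(60.0°) + j·sin(60.0°)) = 2.7 + j4.677 V
  V4 = 7.69·(cos(-64.7°) + j·sin(-64.7°)) = 3.286 - j6.952 V
Step 2 — Sum components: V_total = 121.1 + j40.63 V.
Step 3 — Convert to polar: |V_total| = 127.7 V, ∠V_total = 18.6°.

V_total = 127.7∠18.6° V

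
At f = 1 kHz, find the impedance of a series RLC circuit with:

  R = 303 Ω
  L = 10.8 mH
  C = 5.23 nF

Step 1 — Angular frequency: ω = 2π·f = 2π·1000 = 6283 rad/s.
Step 2 — Component impedances:
  R: Z = R = 303 Ω
  L: Z = jωL = j·6283·0.0108 = 0 + j67.86 Ω
  C: Z = 1/(jωC) = -j/(ω·C) = 0 - j3.043e+04 Ω
Step 3 — Series combination: Z_total = R + L + C = 303 - j3.036e+04 Ω = 3.036e+04∠-89.4° Ω.

Z = 303 - j3.036e+04 Ω = 3.036e+04∠-89.4° Ω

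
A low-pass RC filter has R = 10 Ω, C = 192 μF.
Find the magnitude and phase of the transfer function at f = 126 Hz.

Step 1 — Angular frequency: ω = 2π·126 = 791.7 rad/s.
Step 2 — Transfer function: H(jω) = 1/(1 + jωRC).
Step 3 — Denominator: 1 + jωRC = 1 + j·791.7·10·0.000192 = 1 + j1.52.
Step 4 — H = 0.3021 - j0.4592.
Step 5 — Magnitude: |H| = 0.5496 (-5.2 dB); phase: φ = -56.7°.

|H| = 0.5496 (-5.2 dB), φ = -56.7°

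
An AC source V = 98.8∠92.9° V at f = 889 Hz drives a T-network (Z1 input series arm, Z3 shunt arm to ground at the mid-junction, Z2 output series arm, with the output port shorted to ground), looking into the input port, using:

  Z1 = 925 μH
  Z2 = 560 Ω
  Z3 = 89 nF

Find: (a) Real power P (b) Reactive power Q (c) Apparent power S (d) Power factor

Step 1 — Angular frequency: ω = 2π·f = 2π·889 = 5586 rad/s.
Step 2 — Component impedances:
  Z1: Z = jωL = j·5586·0.000925 = 0 + j5.167 Ω
  Z2: Z = R = 560 Ω
  Z3: Z = 1/(jωC) = -j/(ω·C) = 0 - j2012 Ω
Step 3 — With the output port shorted to ground, the output series arm Z2 runs from the junction to ground; the shunt arm Z3 also runs from the junction to ground. They appear in parallel: Z3 || Z2 = 519.7 - j144.7 Ω.
Step 4 — Series with input arm Z1: Z_in = Z1 + (Z3 || Z2) = 519.7 - j139.5 Ω = 538.1∠-15.0° Ω.
Step 5 — Source phasor: V = 98.8∠92.9° V = -4.999 + j98.67 V.
Step 6 — Current: I = V / Z = -0.05651 + j0.1747 A = 0.1836∠107.9° A.
Step 7 — Complex power: S = V·I* = 17.52 - j4.703 VA.
Step 8 — Real power: P = Re(S) = 17.52 W.
Step 9 — Reactive power: Q = Im(S) = -4.703 VAR.
Step 10 — Apparent power: |S| = 18.14 VA.
Step 11 — Power factor: PF = P/|S| = 0.9658 (leading).

(a) P = 17.52 W  (b) Q = -4.703 VAR  (c) S = 18.14 VA  (d) PF = 0.9658 (leading)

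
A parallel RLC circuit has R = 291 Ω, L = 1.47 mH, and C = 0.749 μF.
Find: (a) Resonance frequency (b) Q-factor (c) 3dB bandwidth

Step 1 — Resonance: ω₀ = 1/√(LC) = 1/√(0.00147·7.49e-07) = 3.014e+04 rad/s.
Step 2 — f₀ = ω₀/(2π) = 4796 Hz.
Step 3 — Parallel Q: Q = R/(ω₀L) = 291/(3.014e+04·0.00147) = 6.569.
Step 4 — Bandwidth: Δω = ω₀/Q = 4588 rad/s; BW = Δω/(2π) = 730.2 Hz.

(a) f₀ = 4796 Hz  (b) Q = 6.569  (c) BW = 730.2 Hz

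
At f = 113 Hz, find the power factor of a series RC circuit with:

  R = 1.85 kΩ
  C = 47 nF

Step 1 — Angular frequency: ω = 2π·f = 2π·113 = 710 rad/s.
Step 2 — Component impedances:
  R: Z = R = 1850 Ω
  C: Z = 1/(jωC) = -j/(ω·C) = 0 - j2.997e+04 Ω
Step 3 — Series combination: Z_total = R + C = 1850 - j2.997e+04 Ω = 3.002e+04∠-86.5° Ω.
Step 4 — Power factor: PF = cos(φ) = Re(Z)/|Z| = 1850/30024 = 0.06162.
Step 5 — Type: Im(Z) = -2.997e+04 ⇒ leading (phase φ = -86.5°).

PF = 0.06162 (leading, φ = -86.5°)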